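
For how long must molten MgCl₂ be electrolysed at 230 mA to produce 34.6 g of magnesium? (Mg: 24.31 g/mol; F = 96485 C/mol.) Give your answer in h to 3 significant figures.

332 h

n(Mg) = 34.6 / 24.31 = 1.423 mol
Mg²⁺ + 2e⁻ → Mg, so n(e⁻) = 2 × 1.423 = 2.846 mol
Q = 2.846 × 96485 = 2.746×10^5 C
t = Q / I = 2.746×10^5 / 0.230 = 1.194×10^6 s = 332 h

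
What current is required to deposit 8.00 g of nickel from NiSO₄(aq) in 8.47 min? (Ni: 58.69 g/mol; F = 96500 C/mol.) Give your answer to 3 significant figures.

n(Ni) = 8.00 / 58.69 = 0.1363 mol
Ni²⁺ + 2e⁻ → Ni, so n(e⁻) = 2 × 0.1363 = 0.2726 mol
Q = 0.2726 × 96500 = 26310 C
I = Q / t = 26310 / 508.2 s = 51.8 A

51.8 A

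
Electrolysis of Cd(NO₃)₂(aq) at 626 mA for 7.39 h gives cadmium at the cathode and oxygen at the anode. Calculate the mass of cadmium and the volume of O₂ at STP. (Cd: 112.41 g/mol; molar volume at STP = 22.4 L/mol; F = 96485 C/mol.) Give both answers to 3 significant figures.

Q = 0.626 × 26604 = 16650 C; n(e⁻) = 16650 / 96485 = 0.1726 mol
Cathode: Cd²⁺ + 2e⁻ → Cd → n(Cd) = 0.1726/2 = 0.08630 mol → 9.70 g
Anode: 2H₂O → O₂ + 4H⁺ + 4e⁻ → n(O₂) = 0.1726/4 = 0.04315 mol → 0.967 L

9.70 g Cd; 0.967 L O₂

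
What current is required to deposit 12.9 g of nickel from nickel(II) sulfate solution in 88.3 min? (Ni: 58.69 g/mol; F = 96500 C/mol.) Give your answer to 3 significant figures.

8.01 A

n(Ni) = 12.9 / 58.69 = 0.2198 mol
Ni²⁺ + 2e⁻ → Ni, so n(e⁻) = 2 × 0.2198 = 0.4396 mol
Q = 0.4396 × 96500 = 42420 C
I = Q / t = 42420 / 5298 s = 8.01 A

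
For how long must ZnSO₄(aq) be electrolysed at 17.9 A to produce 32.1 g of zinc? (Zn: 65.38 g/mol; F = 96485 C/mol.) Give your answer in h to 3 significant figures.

n(Zn) = 32.1 / 65.38 = 0.4910 mol
Zn²⁺ + 2e⁻ → Zn, so n(e⁻) = 2 × 0.4910 = 0.9820 mol
Q = 0.9820 × 96485 = 94750 C
t = Q / I = 94750 / 17.9 = 5293 s = 1.47 h

1.47 h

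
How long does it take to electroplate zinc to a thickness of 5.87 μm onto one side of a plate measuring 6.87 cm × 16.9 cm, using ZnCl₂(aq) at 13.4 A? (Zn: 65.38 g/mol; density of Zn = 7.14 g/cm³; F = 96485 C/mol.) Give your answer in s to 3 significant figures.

Plated area = 6.87 × 16.9 = 116.1 cm²
Volume = 116.1 × 5.87×10⁻⁴ cm = 0.06815 cm³
m(Zn) = 0.06815 × 7.14 = 0.4866 g
n(Zn) = 0.4866 / 65.38 = 0.007443 mol; n(e⁻) = 2 × 0.007443 = 0.01489 mol
Q = 0.01489 × 96485 = 1437 C
t = 1437 / 13.4 = 107.2 s

107 s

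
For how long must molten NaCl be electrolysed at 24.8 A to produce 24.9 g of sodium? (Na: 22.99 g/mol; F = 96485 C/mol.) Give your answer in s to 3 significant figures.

n(Na) = 24.9 / 22.99 = 1.083 mol
Na⁺ + e⁻ → Na, so n(e⁻) = 1.083 mol
Q = 1.083 × 96485 = 1.045×10^5 C
t = Q / I = 1.045×10^5 / 24.8 = 4214 s

4210 s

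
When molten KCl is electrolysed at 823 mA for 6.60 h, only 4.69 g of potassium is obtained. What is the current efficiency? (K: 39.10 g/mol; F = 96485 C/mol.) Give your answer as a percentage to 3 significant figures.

Q = 0.823 × 23760 = 19550 C
n(e⁻) = 19550 / 96485 = 0.2026 mol
K⁺ + e⁻ → K, so theoretical n(K) = 0.2026 mol → 7.922 g
Efficiency = 4.69 / 7.922 = 0.5920 = 59.2%

59.2%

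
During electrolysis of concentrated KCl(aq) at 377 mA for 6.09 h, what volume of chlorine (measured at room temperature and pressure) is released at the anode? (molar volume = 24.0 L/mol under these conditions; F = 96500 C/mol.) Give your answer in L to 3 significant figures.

Q = 0.377 A × 21924 s = 8265 C
n(e⁻) = Q/F = 8265/96500 = 0.08565 mol
2Cl⁻ → Cl₂ + 2e⁻, so n(Cl₂) = 0.08565 / 2 = 0.04283 mol
V = 0.04283 × 24.0 = 1.028 L

1.03 L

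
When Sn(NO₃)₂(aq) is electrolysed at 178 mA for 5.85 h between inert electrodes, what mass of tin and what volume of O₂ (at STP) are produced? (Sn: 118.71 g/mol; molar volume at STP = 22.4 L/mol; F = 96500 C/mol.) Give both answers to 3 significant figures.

2.31 g Sn; 0.218 L O₂

Q = 0.178 × 21060 = 3749 C; n(e⁻) = 3749 / 96500 = 0.03885 mol
Cathode: Sn²⁺ + 2e⁻ → Sn → n(Sn) = 0.03885/2 = 0.01943 mol → 2.31 g
Anode: 2H₂O → O₂ + 4H⁺ + 4e⁻ → n(O₂) = 0.03885/4 = 0.009713 mol → 0.218 L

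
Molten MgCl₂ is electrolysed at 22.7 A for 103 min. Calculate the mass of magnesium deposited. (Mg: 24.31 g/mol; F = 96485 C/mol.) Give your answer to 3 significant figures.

17.7 g

Q = 22.7 A × 6180 s = 1.403×10^5 C
n(e⁻) = 1.403×10^5 / 96485 = 1.454 mol
Mg²⁺ + 2e⁻ → Mg, so n(Mg) = 1.454 / 2 = 0.7270 mol
m = 0.7270 × 24.31 = 17.7 g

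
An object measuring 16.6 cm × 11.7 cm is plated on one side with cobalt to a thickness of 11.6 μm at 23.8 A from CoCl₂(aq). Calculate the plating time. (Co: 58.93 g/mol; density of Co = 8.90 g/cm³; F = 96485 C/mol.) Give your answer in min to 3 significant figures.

4.60 min

Plated area = 16.6 × 11.7 = 194.2 cm²
Volume = 194.2 × 11.6×10⁻⁴ cm = 0.2253 cm³
m(Co) = 0.2253 × 8.90 = 2.005 g
n(Co) = 2.005 / 58.93 = 0.03402 mol; n(e⁻) = 2 × 0.03402 = 0.06804 mol
Q = 0.06804 × 96485 = 6565 C
t = 6565 / 23.8 = 275.8 s = 4.60 min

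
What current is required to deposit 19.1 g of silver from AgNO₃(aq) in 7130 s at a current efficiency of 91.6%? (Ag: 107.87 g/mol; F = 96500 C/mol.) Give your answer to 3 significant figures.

n(Ag) = 19.1 / 107.87 = 0.1771 mol
Ag⁺ + e⁻ → Ag, so n(e⁻) = 0.1771 mol
Q = 0.1771 × 96500 / 0.916 = 18660 C
I = Q / t = 18660 / 7130 s = 2.62 A

2.62 A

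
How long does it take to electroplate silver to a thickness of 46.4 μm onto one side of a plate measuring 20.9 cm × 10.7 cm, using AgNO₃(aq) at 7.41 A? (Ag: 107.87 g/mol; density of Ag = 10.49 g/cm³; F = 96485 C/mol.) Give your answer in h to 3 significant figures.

Plated area = 20.9 × 10.7 = 223.6 cm²
Volume = 223.6 × 46.4×10⁻⁴ cm = 1.038 cm³
m(Ag) = 1.038 × 10.49 = 10.89 g
n(Ag) = 10.89 / 107.87 = 0.1010 mol; n(e⁻) = 0.1010 mol
Q = 0.1010 × 96485 = 9745 C
t = 9745 / 7.41 = 1315 s = 0.365 h

0.365 h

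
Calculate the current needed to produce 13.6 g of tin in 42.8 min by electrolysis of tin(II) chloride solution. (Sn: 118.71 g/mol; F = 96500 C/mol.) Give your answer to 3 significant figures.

8.61 A

n(Sn) = 13.6 / 118.71 = 0.1146 mol
Sn²⁺ + 2e⁻ → Sn, so n(e⁻) = 2 × 0.1146 = 0.2292 mol
Q = 0.2292 × 96500 = 22120 C
I = Q / t = 22120 / 2568 s = 8.61 A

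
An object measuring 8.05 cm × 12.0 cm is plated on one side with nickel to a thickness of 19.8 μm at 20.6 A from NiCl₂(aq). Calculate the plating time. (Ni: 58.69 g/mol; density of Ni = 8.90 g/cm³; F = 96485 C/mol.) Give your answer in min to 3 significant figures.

4.53 min

Plated area = 8.05 × 12.0 = 96.60 cm²
Volume = 96.60 × 19.8×10⁻⁴ cm = 0.1913 cm³
m(Ni) = 0.1913 × 8.90 = 1.703 g
n(Ni) = 1.703 / 58.69 = 0.02902 mol; n(e⁻) = 2 × 0.02902 = 0.05804 mol
Q = 0.05804 × 96485 = 5600 C
t = 5600 / 20.6 = 271.8 s = 4.53 min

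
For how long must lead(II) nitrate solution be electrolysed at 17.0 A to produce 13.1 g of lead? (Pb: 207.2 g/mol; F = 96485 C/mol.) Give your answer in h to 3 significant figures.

0.199 h

n(Pb) = 13.1 / 207.2 = 0.06322 mol
Pb²⁺ + 2e⁻ → Pb, so n(e⁻) = 2 × 0.06322 = 0.1264 mol
Q = 0.1264 × 96485 = 12200 C
t = Q / I = 12200 / 17.0 = 717.6 s = 0.199 h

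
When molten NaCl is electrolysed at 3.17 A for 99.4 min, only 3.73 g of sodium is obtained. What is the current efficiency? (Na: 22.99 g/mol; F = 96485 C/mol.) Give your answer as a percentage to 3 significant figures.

Q = 3.17 × 5964 = 18910 C
n(e⁻) = 18910 / 96485 = 0.1960 mol
Na⁺ + e⁻ → Na, so theoretical n(Na) = 0.1960 mol → 4.506 g
Efficiency = 3.73 / 4.506 = 0.8278 = 82.8%

82.8%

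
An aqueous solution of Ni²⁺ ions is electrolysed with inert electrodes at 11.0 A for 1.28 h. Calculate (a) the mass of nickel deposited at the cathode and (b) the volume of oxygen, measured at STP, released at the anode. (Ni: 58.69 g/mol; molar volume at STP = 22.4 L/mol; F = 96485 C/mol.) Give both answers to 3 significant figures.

Q = 11.0 × 4608 = 50690 C; n(e⁻) = 50690 / 96485 = 0.5254 mol
Cathode: Ni²⁺ + 2e⁻ → Ni → n(Ni) = 0.5254/2 = 0.2627 mol → 15.4 g
Anode: 2H₂O → O₂ + 4H⁺ + 4e⁻ → n(O₂) = 0.5254/4 = 0.1314 mol → 2.94 L

15.4 g Ni; 2.94 L O₂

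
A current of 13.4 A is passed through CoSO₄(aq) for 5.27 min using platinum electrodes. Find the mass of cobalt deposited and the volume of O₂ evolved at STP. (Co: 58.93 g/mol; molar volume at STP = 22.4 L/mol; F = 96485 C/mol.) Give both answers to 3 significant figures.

1.29 g Co; 0.246 L O₂

Q = 13.4 × 316.2 = 4237 C; n(e⁻) = 4237 / 96485 = 0.04391 mol
Cathode: Co²⁺ + 2e⁻ → Co → n(Co) = 0.04391/2 = 0.02196 mol → 1.29 g
Anode: 2H₂O → O₂ + 4H⁺ + 4e⁻ → n(O₂) = 0.04391/4 = 0.01098 mol → 0.246 L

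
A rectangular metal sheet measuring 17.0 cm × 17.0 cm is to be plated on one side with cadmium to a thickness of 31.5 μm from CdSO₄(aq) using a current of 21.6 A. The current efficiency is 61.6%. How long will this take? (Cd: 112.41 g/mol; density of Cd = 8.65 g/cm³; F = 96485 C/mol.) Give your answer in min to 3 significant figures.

Plated area = 17.0 × 17.0 = 289.0 cm²
Volume = 289.0 × 31.5×10⁻⁴ cm = 0.9104 cm³
m(Cd) = 0.9104 × 8.65 = 7.875 g
n(Cd) = 7.875 / 112.41 = 0.07006 mol; n(e⁻) = 2 × 0.07006 = 0.1401 mol
Q = 0.1401 × 96485 / 0.616 = 21940 C
t = 21940 / 21.6 = 1016 s = 16.9 min

16.9 min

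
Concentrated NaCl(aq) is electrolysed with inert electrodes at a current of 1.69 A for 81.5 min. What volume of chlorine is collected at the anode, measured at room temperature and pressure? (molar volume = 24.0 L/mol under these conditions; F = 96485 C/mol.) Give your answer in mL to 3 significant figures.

Charge passed = 1.69 × 4890 = 8264 C
n(e⁻) = 8264 / 96485 = 0.08565 mol
2Cl⁻ → Cl₂ + 2e⁻, so n(Cl₂) = 0.08565 / 2 = 0.04283 mol
V = 0.04283 × 24.0 = 1.028 L
= 1030 mL

1030 mL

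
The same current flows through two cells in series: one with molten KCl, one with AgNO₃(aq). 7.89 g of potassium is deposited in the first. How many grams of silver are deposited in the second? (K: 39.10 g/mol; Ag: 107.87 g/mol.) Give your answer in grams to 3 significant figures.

n(K) = 7.89 / 39.10 = 0.2018 mol
K⁺ + e⁻ → K, so n(e⁻) = 0.2018 mol
Same current for the same time ⇒ same n(e⁻) = 0.2018 mol in both cells.
Ag⁺ + e⁻ → Ag, so n(Ag) = 0.2018 mol
m(Ag) = 0.2018 × 107.87 = 21.8 g

21.8 g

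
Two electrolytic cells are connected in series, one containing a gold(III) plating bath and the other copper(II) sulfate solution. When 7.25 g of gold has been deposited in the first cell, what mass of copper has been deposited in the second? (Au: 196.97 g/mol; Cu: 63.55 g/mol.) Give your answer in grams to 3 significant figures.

3.51 g

n(Au) = 7.25 / 196.97 = 0.03681 mol
Au³⁺ + 3e⁻ → Au, so n(e⁻) = 3 × 0.03681 = 0.1104 mol
The cells are in series, so the same charge (and hence the same n(e⁻) = 0.1104 mol) passes through both.
Cu²⁺ + 2e⁻ → Cu, so n(Cu) = 0.1104 / 2 = 0.05520 mol
m(Cu) = 0.05520 × 63.55 = 3.51 g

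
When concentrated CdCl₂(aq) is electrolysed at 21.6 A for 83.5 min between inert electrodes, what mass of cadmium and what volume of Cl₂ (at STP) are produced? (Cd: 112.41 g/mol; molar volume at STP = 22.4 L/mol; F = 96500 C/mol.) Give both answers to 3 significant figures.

Q = 21.6 × 5010 = 1.082×10^5 C; n(e⁻) = 1.082×10^5 / 96500 = 1.121 mol
Cathode: Cd²⁺ + 2e⁻ → Cd → n(Cd) = 1.121/2 = 0.5605 mol → 63.0 g
Anode: 2Cl⁻ → Cl₂ + 2e⁻ → n(Cl₂) = 1.121/2 = 0.5605 mol → 12.6 L

63.0 g Cd; 12.6 L Cl₂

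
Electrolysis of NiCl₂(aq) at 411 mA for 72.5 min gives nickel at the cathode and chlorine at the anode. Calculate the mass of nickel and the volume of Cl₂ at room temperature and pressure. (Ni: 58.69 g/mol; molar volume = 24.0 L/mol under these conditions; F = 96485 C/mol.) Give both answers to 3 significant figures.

Q = 0.411 × 4350 = 1788 C; n(e⁻) = 1788 / 96485 = 0.01853 mol
Cathode: Ni²⁺ + 2e⁻ → Ni → n(Ni) = 0.01853/2 = 0.009265 mol → 0.544 g
Anode: 2Cl⁻ → Cl₂ + 2e⁻ → n(Cl₂) = 0.01853/2 = 0.009265 mol → 0.222 L

0.544 g Ni; 0.222 L Cl₂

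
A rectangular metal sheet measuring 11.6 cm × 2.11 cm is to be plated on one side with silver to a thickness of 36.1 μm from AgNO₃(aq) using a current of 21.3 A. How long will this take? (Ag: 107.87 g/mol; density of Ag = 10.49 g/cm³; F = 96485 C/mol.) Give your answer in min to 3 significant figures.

Plated area = 11.6 × 2.11 = 24.48 cm²
Volume = 24.48 × 36.1×10⁻⁴ cm = 0.08837 cm³
m(Ag) = 0.08837 × 10.49 = 0.9270 g
n(Ag) = 0.9270 / 107.87 = 0.008594 mol; n(e⁻) = 0.008594 mol
Q = 0.008594 × 96485 = 829.2 C
t = 829.2 / 21.3 = 38.93 s = 0.649 min

0.649 min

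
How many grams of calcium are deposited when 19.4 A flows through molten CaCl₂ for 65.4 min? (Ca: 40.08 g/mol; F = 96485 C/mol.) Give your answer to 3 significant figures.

15.8 g

Q = It = 19.4 × 3924 = 76130 C
n(e⁻) = Q/F = 76130/96485 = 0.7890 mol
Ca²⁺ + 2e⁻ → Ca, so n(Ca) = 0.7890 / 2 = 0.3945 mol
m = 0.3945 × 40.08 = 15.8 g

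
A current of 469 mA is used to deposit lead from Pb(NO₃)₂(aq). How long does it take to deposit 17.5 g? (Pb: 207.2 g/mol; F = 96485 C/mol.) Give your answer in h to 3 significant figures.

9.65 h

n(Pb) = 17.5 / 207.2 = 0.08446 mol
Pb²⁺ + 2e⁻ → Pb, so n(e⁻) = 2 × 0.08446 = 0.1689 mol
Q = 0.1689 × 96485 = 16300 C
t = Q / I = 16300 / 0.469 = 34750 s = 9.65 h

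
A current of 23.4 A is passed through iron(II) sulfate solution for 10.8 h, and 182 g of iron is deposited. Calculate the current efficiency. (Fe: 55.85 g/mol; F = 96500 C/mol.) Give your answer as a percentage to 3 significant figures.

Q = 23.4 × 38880 = 9.098×10^5 C
n(e⁻) = 9.098×10^5 / 96500 = 9.428 mol
Fe²⁺ + 2e⁻ → Fe, so theoretical n(Fe) = 4.714 mol → 263.3 g
Efficiency = 182 / 263.3 = 0.6912 = 69.1%

69.1%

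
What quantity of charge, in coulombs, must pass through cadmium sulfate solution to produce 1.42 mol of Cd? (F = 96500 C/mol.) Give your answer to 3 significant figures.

Cd²⁺ + 2e⁻ → Cd, so n(e⁻) = 2 × 1.42 = 2.840 mol
Q = 2.840 × 96500 = 2.741×10^5 C

2.74×10^5 C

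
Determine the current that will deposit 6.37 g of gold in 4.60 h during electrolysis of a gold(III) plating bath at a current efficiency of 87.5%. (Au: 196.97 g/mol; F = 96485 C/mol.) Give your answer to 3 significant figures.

n(Au) = 6.37 / 196.97 = 0.03234 mol
Au³⁺ + 3e⁻ → Au, so n(e⁻) = 3 × 0.03234 = 0.09702 mol
Q = 0.09702 × 96485 / 0.875 = 10700 C
I = Q / t = 10700 / 16560 s = 0.646 A

0.646 A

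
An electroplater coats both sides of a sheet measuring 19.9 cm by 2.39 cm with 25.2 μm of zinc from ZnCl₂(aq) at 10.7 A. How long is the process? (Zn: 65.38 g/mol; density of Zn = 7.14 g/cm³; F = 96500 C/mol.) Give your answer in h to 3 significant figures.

Plated area = 2 × 19.9 × 2.39 = 95.12 cm²
Volume = 95.12 × 25.2×10⁻⁴ cm = 0.2397 cm³
m(Zn) = 0.2397 × 7.14 = 1.711 g
n(Zn) = 1.711 / 65.38 = 0.02617 mol; n(e⁻) = 2 × 0.02617 = 0.05234 mol
Q = 0.05234 × 96500 = 5051 C
t = 5051 / 10.7 = 472.1 s = 0.131 h

0.131 h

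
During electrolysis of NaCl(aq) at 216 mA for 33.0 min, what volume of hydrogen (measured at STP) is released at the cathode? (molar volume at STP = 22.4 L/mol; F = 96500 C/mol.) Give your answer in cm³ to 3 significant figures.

49.6 cm³

Charge passed = 0.216 × 1980 = 427.7 C
n(e⁻) = 427.7 / 96500 = 0.004432 mol
2H⁺ + 2e⁻ → H₂, so n(H₂) = 0.004432 / 2 = 0.002216 mol
V = 0.002216 × 22.4 = 0.04964 L
= 49.6 cm³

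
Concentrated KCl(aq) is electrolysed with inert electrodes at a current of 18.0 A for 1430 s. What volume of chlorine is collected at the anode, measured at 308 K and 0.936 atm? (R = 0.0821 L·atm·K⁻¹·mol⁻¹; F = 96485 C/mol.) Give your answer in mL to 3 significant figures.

3600 mL

Q = 18.0 A × 1430 s = 25740 C
n(e⁻) = Q/F = 25740/96485 = 0.2668 mol
2Cl⁻ → Cl₂ + 2e⁻, so n(Cl₂) = 0.2668 / 2 = 0.1334 mol
V = nRT/P = 0.1334 × 0.0821 × 308 / 0.936 = 3.604 L
= 3600 mL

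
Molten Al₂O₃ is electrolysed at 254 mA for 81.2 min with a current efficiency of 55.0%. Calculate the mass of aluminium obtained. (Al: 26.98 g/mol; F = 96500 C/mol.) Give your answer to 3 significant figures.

0.0634 g

Q = 0.254 × 4872 = 1237 C
n(e⁻) = 1237 / 96500 = 0.01282 mol
Al³⁺ + 3e⁻ → Al, so theoretical m(Al) = 0.004273 × 26.98 = 0.1153 g
Actual mass = 55.0% × 0.1153 = 0.0634 g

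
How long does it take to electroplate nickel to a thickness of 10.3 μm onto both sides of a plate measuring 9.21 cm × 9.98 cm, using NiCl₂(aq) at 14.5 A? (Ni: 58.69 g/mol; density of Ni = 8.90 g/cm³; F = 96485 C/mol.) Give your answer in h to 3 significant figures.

0.106 h

Plated area = 2 × 9.21 × 9.98 = 183.8 cm²
Volume = 183.8 × 10.3×10⁻⁴ cm = 0.1893 cm³
m(Ni) = 0.1893 × 8.90 = 1.685 g
n(Ni) = 1.685 / 58.69 = 0.02871 mol; n(e⁻) = 2 × 0.02871 = 0.05742 mol
Q = 0.05742 × 96485 = 5540 C
t = 5540 / 14.5 = 382.1 s = 0.106 h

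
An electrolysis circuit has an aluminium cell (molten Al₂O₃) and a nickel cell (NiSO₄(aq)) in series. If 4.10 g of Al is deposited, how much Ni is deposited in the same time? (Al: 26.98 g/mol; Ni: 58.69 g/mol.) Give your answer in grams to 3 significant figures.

13.4 g

n(Al) = 4.10 / 26.98 = 0.1520 mol
Al³⁺ + 3e⁻ → Al, so n(e⁻) = 3 × 0.1520 = 0.4560 mol
In series, the same 0.4560 mol of electrons flows through the second cell.
Ni²⁺ + 2e⁻ → Ni, so n(Ni) = 0.4560 / 2 = 0.2280 mol
m(Ni) = 0.2280 × 58.69 = 13.4 g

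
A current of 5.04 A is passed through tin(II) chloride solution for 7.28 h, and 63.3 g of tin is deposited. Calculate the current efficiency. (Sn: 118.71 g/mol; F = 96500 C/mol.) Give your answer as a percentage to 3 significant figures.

Q = 5.04 × 26208 = 1.321×10^5 C
n(e⁻) = 1.321×10^5 / 96500 = 1.369 mol
Sn²⁺ + 2e⁻ → Sn, so theoretical n(Sn) = 0.6845 mol → 81.26 g
Efficiency = 63.3 / 81.26 = 0.7790 = 77.9%

77.9%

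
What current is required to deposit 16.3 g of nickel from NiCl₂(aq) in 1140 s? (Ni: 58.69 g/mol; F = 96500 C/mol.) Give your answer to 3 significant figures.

47.0 A

n(Ni) = 16.3 / 58.69 = 0.2777 mol
Ni²⁺ + 2e⁻ → Ni, so n(e⁻) = 2 × 0.2777 = 0.5554 mol
Q = 0.5554 × 96500 = 53600 C
I = Q / t = 53600 / 1140 s = 47.0 A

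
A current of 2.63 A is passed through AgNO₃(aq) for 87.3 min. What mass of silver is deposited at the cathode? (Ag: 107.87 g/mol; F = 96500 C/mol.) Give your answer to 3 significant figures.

15.4 g

Q = 2.63 A × 5238 s = 13780 C
n(e⁻) = 13780 / 96500 = 0.1428 mol
Ag⁺ + e⁻ → Ag, so n(Ag) = 0.1428 mol
m = 0.1428 × 107.87 = 15.4 g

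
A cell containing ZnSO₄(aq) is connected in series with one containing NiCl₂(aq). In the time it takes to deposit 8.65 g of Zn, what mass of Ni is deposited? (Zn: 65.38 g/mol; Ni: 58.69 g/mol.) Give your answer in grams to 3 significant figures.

7.76 g

n(Zn) = 8.65 / 65.38 = 0.1323 mol
Zn²⁺ + 2e⁻ → Zn, so n(e⁻) = 2 × 0.1323 = 0.2646 mol
In series, the same 0.2646 mol of electrons flows through the second cell.
Ni²⁺ + 2e⁻ → Ni, so n(Ni) = 0.2646 / 2 = 0.1323 mol
m(Ni) = 0.1323 × 58.69 = 7.76 g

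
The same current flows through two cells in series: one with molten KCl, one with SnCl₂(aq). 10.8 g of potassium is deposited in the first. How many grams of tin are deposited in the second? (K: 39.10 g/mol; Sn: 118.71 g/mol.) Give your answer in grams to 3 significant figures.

n(K) = 10.8 / 39.10 = 0.2762 mol
K⁺ + e⁻ → K, so n(e⁻) = 0.2762 mol
Since the cells are in series, n(e⁻) in the Sn cell is also 0.2762 mol.
Sn²⁺ + 2e⁻ → Sn, so n(Sn) = 0.2762 / 2 = 0.1381 mol
m(Sn) = 0.1381 × 118.71 = 16.4 g

16.4 g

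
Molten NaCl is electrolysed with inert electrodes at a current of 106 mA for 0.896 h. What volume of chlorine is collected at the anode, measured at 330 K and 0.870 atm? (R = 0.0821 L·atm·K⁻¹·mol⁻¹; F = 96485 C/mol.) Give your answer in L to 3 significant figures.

0.0552 L

Charge passed = 0.106 × 3225.6 = 341.9 C
n(e⁻) = Q/F = 341.9/96485 = 0.003544 mol
2Cl⁻ → Cl₂ + 2e⁻, so n(Cl₂) = 0.003544 / 2 = 0.001772 mol
V = nRT/P = 0.001772 × 0.0821 × 330 / 0.870 = 0.05518 L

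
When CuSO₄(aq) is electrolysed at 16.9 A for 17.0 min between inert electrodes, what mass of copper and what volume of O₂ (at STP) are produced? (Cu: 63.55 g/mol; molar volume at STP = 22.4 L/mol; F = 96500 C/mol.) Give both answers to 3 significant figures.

Q = 16.9 × 1020 = 17240 C; n(e⁻) = 17240 / 96500 = 0.1787 mol
Cathode: Cu²⁺ + 2e⁻ → Cu → n(Cu) = 0.1787/2 = 0.08935 mol → 5.68 g
Anode: 2H₂O → O₂ + 4H⁺ + 4e⁻ → n(O₂) = 0.1787/4 = 0.04468 mol → 1.00 L

5.68 g Cu; 1.00 L O₂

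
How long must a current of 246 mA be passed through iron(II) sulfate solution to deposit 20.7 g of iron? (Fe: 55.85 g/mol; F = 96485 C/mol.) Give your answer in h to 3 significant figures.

n(Fe) = 20.7 / 55.85 = 0.3706 mol
Fe²⁺ + 2e⁻ → Fe, so n(e⁻) = 2 × 0.3706 = 0.7412 mol
Q = 0.7412 × 96485 = 71510 C
t = Q / I = 71510 / 0.246 = 2.907×10^5 s = 80.8 h

80.8 h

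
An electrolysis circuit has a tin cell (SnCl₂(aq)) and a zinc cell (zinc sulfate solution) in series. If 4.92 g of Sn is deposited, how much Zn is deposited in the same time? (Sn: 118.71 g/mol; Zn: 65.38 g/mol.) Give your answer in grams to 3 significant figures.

2.71 g

n(Sn) = 4.92 / 118.71 = 0.04145 mol
Sn²⁺ + 2e⁻ → Sn, so n(e⁻) = 2 × 0.04145 = 0.08290 mol
Since the cells are in series, n(e⁻) in the Zn cell is also 0.08290 mol.
Zn²⁺ + 2e⁻ → Zn, so n(Zn) = 0.08290 / 2 = 0.04145 mol
m(Zn) = 0.04145 × 65.38 = 2.71 g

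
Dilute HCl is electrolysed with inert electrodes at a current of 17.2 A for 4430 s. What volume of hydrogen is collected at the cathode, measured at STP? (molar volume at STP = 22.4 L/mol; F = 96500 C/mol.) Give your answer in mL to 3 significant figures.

8840 mL

Q = 17.2 A × 4430 s = 76200 C
n(e⁻) = Q/F = 76200/96500 = 0.7896 mol
2H⁺ + 2e⁻ → H₂, so n(H₂) = 0.7896 / 2 = 0.3948 mol
V = 0.3948 × 22.4 = 8.844 L
= 8840 mL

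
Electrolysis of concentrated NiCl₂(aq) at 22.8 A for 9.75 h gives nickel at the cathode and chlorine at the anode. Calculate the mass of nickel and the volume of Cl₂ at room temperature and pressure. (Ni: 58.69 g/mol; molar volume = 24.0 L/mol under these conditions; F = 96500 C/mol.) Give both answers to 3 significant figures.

243 g Ni; 99.5 L Cl₂

Q = 22.8 × 35100 = 8.003×10^5 C; n(e⁻) = 8.003×10^5 / 96500 = 8.293 mol
Cathode: Ni²⁺ + 2e⁻ → Ni → n(Ni) = 8.293/2 = 4.147 mol → 243 g
Anode: 2Cl⁻ → Cl₂ + 2e⁻ → n(Cl₂) = 8.293/2 = 4.147 mol → 99.5 L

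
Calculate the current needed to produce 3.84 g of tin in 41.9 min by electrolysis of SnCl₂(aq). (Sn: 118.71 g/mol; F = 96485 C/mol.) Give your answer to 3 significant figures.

n(Sn) = 3.84 / 118.71 = 0.03235 mol
Sn²⁺ + 2e⁻ → Sn, so n(e⁻) = 2 × 0.03235 = 0.06470 mol
Q = 0.06470 × 96485 = 6243 C
I = Q / t = 6243 / 2514 s = 2.48 A

2.48 A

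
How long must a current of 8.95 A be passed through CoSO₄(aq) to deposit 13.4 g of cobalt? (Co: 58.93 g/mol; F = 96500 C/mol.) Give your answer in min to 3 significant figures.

n(Co) = 13.4 / 58.93 = 0.2274 mol
Co²⁺ + 2e⁻ → Co, so n(e⁻) = 2 × 0.2274 = 0.4548 mol
Q = 0.4548 × 96500 = 43890 C
t = Q / I = 43890 / 8.95 = 4904 s = 81.7 min

81.7 min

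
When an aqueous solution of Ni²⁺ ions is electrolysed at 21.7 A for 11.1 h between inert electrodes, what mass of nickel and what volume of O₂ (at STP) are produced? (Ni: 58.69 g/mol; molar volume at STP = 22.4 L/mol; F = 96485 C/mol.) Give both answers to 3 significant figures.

Q = 21.7 × 39960 = 8.671×10^5 C; n(e⁻) = 8.671×10^5 / 96485 = 8.987 mol
Cathode: Ni²⁺ + 2e⁻ → Ni → n(Ni) = 8.987/2 = 4.494 mol → 264 g
Anode: 2H₂O → O₂ + 4H⁺ + 4e⁻ → n(O₂) = 8.987/4 = 2.247 mol → 50.3 L

264 g Ni; 50.3 L O₂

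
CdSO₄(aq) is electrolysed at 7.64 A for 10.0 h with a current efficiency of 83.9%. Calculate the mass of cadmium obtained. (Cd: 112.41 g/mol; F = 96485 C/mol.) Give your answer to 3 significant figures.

Q = 7.64 × 36000 = 2.750×10^5 C
n(e⁻) = 2.750×10^5 / 96485 = 2.850 mol
Cd²⁺ + 2e⁻ → Cd, so theoretical m(Cd) = 1.425 × 112.41 = 160.2 g
Actual mass = 83.9% × 160.2 = 134 g

134 g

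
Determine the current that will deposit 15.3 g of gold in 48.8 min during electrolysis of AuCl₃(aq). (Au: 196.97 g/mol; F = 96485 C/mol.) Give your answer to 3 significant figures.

7.68 A

n(Au) = 15.3 / 196.97 = 0.07768 mol
Au³⁺ + 3e⁻ → Au, so n(e⁻) = 3 × 0.07768 = 0.2330 mol
Q = 0.2330 × 96485 = 22480 C
I = Q / t = 22480 / 2928 s = 7.68 A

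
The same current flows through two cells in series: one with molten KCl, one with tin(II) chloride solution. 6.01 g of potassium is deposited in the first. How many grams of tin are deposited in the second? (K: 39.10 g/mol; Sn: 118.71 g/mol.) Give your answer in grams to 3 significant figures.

n(K) = 6.01 / 39.10 = 0.1537 mol
K⁺ + e⁻ → K, so n(e⁻) = 0.1537 mol
Since the cells are in series, n(e⁻) in the Sn cell is also 0.1537 mol.
Sn²⁺ + 2e⁻ → Sn, so n(Sn) = 0.1537 / 2 = 0.07685 mol
m(Sn) = 0.07685 × 118.71 = 9.12 g

9.12 g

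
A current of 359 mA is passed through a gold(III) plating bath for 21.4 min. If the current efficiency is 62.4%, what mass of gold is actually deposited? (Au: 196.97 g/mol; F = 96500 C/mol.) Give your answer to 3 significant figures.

Q = 0.359 × 1284 = 461.0 C
n(e⁻) = 461.0 / 96500 = 0.004777 mol
Au³⁺ + 3e⁻ → Au, so theoretical m(Au) = 0.001592 × 196.97 = 0.3136 g
Actual mass = 62.4% × 0.3136 = 0.196 g

0.196 g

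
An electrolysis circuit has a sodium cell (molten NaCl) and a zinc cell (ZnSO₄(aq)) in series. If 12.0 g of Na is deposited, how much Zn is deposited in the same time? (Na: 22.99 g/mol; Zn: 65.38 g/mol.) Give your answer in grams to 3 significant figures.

n(Na) = 12.0 / 22.99 = 0.5220 mol
Na⁺ + e⁻ → Na, so n(e⁻) = 0.5220 mol
Same current for the same time ⇒ same n(e⁻) = 0.5220 mol in both cells.
Zn²⁺ + 2e⁻ → Zn, so n(Zn) = 0.5220 / 2 = 0.2610 mol
m(Zn) = 0.2610 × 65.38 = 17.1 g

17.1 g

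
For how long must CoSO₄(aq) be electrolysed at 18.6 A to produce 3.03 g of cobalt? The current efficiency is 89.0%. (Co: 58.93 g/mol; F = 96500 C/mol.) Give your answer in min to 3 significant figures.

n(Co) = 3.03 / 58.93 = 0.05142 mol
Co²⁺ + 2e⁻ → Co, so n(e⁻) = 2 × 0.05142 = 0.1028 mol
Q = 0.1028 × 96500 / 0.890 = 11150 C
t = Q / I = 11150 / 18.6 = 599.5 s = 9.99 min

9.99 min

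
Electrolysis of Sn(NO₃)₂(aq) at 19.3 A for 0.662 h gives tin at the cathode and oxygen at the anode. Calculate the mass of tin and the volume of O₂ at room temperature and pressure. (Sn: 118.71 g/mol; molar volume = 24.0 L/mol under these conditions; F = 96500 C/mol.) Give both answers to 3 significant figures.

Q = 19.3 × 2383.2 = 46000 C; n(e⁻) = 46000 / 96500 = 0.4767 mol
Cathode: Sn²⁺ + 2e⁻ → Sn → n(Sn) = 0.4767/2 = 0.2384 mol → 28.3 g
Anode: 2H₂O → O₂ + 4H⁺ + 4e⁻ → n(O₂) = 0.4767/4 = 0.1192 mol → 2.86 L

28.3 g Sn; 2.86 L O₂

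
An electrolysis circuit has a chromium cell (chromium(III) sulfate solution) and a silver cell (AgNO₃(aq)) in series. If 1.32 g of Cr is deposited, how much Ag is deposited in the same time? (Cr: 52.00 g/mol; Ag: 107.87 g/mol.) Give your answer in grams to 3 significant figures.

8.21 g

n(Cr) = 1.32 / 52.00 = 0.02538 mol
Cr³⁺ + 3e⁻ → Cr, so n(e⁻) = 3 × 0.02538 = 0.07614 mol
In series, the same 0.07614 mol of electrons flows through the second cell.
Ag⁺ + e⁻ → Ag, so n(Ag) = 0.07614 mol
m(Ag) = 0.07614 × 107.87 = 8.21 g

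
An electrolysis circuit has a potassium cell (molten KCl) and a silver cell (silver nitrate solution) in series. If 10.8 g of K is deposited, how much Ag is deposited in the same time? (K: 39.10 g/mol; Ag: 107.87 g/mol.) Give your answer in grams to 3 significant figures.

n(K) = 10.8 / 39.10 = 0.2762 mol
K⁺ + e⁻ → K, so n(e⁻) = 0.2762 mol
The cells are in series, so the same charge (and hence the same n(e⁻) = 0.2762 mol) passes through both.
Ag⁺ + e⁻ → Ag, so n(Ag) = 0.2762 mol
m(Ag) = 0.2762 × 107.87 = 29.8 g

29.8 g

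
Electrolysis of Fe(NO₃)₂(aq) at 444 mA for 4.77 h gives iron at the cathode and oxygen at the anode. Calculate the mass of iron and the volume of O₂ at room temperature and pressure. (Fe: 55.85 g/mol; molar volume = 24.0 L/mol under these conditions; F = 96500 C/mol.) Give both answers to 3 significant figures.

Q = 0.444 × 17172 = 7624 C; n(e⁻) = 7624 / 96500 = 0.07901 mol
Cathode: Fe²⁺ + 2e⁻ → Fe → n(Fe) = 0.07901/2 = 0.03951 mol → 2.21 g
Anode: 2H₂O → O₂ + 4H⁺ + 4e⁻ → n(O₂) = 0.07901/4 = 0.01975 mol → 0.474 L

2.21 g Fe; 0.474 L O₂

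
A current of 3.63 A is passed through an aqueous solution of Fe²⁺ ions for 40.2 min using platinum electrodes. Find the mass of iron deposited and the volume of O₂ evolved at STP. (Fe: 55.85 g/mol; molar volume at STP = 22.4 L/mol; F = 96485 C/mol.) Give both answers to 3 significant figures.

2.53 g Fe; 0.508 L O₂

Q = 3.63 × 2412 = 8756 C; n(e⁻) = 8756 / 96485 = 0.09075 mol
Cathode: Fe²⁺ + 2e⁻ → Fe → n(Fe) = 0.09075/2 = 0.04538 mol → 2.53 g
Anode: 2H₂O → O₂ + 4H⁺ + 4e⁻ → n(O₂) = 0.09075/4 = 0.02269 mol → 0.508 L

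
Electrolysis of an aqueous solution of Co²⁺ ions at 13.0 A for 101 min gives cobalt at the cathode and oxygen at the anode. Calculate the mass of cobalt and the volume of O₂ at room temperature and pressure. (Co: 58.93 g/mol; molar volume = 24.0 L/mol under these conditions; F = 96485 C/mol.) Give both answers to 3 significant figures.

24.1 g Co; 4.90 L O₂

Q = 13.0 × 6060 = 78780 C; n(e⁻) = 78780 / 96485 = 0.8165 mol
Cathode: Co²⁺ + 2e⁻ → Co → n(Co) = 0.8165/2 = 0.4083 mol → 24.1 g
Anode: 2H₂O → O₂ + 4H⁺ + 4e⁻ → n(O₂) = 0.8165/4 = 0.2041 mol → 4.90 L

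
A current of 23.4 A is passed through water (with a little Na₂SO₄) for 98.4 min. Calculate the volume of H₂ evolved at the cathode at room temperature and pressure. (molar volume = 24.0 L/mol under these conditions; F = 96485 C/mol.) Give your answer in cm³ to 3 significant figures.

17200 cm³

Q = It = 23.4 × 5904 = 1.382×10^5 C
Moles of electrons = 1.382×10^5 / 96485 = 1.432 mol
2H⁺ + 2e⁻ → H₂, so n(H₂) = 1.432 / 2 = 0.7160 mol
V = 0.7160 × 24.0 = 17.18 L
= 17200 cm³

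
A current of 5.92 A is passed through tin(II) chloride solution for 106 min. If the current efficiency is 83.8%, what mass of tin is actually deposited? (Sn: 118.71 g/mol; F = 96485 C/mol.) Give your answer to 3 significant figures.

19.4 g

Q = 5.92 × 6360 = 37650 C
n(e⁻) = 37650 / 96485 = 0.3902 mol
Sn²⁺ + 2e⁻ → Sn, so theoretical m(Sn) = 0.1951 × 118.71 = 23.16 g
Actual mass = 83.8% × 23.16 = 19.4 g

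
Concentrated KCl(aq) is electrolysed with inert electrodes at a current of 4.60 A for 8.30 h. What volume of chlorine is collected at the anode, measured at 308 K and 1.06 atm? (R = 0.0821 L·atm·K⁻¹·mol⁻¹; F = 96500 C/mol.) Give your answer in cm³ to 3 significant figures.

Q = 4.60 A × 29880 s = 1.374×10^5 C
n(e⁻) = Q/F = 1.374×10^5/96500 = 1.424 mol
2Cl⁻ → Cl₂ + 2e⁻, so n(Cl₂) = 1.424 / 2 = 0.7120 mol
V = nRT/P = 0.7120 × 0.0821 × 308 / 1.06 = 16.99 L
= 17000 cm³

17000 cm³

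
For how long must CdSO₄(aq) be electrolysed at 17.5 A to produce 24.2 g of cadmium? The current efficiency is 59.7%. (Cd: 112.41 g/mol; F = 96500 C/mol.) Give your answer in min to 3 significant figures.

66.3 min

n(Cd) = 24.2 / 112.41 = 0.2153 mol
Cd²⁺ + 2e⁻ → Cd, so n(e⁻) = 2 × 0.2153 = 0.4306 mol
Q = 0.4306 × 96500 / 0.597 = 69600 C
t = Q / I = 69600 / 17.5 = 3977 s = 66.3 min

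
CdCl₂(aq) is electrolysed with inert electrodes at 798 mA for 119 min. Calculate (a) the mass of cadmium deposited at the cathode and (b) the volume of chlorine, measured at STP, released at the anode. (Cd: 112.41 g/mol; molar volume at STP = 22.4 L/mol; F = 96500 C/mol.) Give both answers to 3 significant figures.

Q = 0.798 × 7140 = 5698 C; n(e⁻) = 5698 / 96500 = 0.05905 mol
Cathode: Cd²⁺ + 2e⁻ → Cd → n(Cd) = 0.05905/2 = 0.02953 mol → 3.32 g
Anode: 2Cl⁻ → Cl₂ + 2e⁻ → n(Cl₂) = 0.05905/2 = 0.02953 mol → 0.661 L

3.32 g Cd; 0.661 L Cl₂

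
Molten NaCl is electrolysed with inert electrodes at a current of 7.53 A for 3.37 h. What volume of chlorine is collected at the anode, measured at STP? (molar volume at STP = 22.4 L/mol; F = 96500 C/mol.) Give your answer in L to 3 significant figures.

Q = It = 7.53 × 12132 = 91350 C
n(e⁻) = Q/F = 91350/96500 = 0.9466 mol
2Cl⁻ → Cl₂ + 2e⁻, so n(Cl₂) = 0.9466 / 2 = 0.4733 mol
V = 0.4733 × 22.4 = 10.60 L

10.6 L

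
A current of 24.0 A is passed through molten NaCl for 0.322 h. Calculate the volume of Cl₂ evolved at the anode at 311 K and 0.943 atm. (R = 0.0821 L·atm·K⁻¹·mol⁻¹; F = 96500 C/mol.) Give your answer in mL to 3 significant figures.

Charge passed = 24.0 × 1159.2 = 27820 C
n(e⁻) = 27820 / 96500 = 0.2883 mol
2Cl⁻ → Cl₂ + 2e⁻, so n(Cl₂) = 0.2883 / 2 = 0.1442 mol
V = nRT/P = 0.1442 × 0.0821 × 311 / 0.943 = 3.904 L
= 3900 mL

3900 mL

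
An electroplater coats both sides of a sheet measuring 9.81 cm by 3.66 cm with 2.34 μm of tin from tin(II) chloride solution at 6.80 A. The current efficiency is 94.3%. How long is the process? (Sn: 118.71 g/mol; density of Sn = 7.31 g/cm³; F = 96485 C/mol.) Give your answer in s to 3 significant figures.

Plated area = 2 × 9.81 × 3.66 = 71.81 cm²
Volume = 71.81 × 2.34×10⁻⁴ cm = 0.01680 cm³
m(Sn) = 0.01680 × 7.31 = 0.1228 g
n(Sn) = 0.1228 / 118.71 = 0.001034 mol; n(e⁻) = 2 × 0.001034 = 0.002068 mol
Q = 0.002068 × 96485 / 0.943 = 211.6 C
t = 211.6 / 6.80 = 31.12 s

31.1 s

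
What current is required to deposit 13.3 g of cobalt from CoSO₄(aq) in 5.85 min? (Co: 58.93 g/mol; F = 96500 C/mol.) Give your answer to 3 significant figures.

n(Co) = 13.3 / 58.93 = 0.2257 mol
Co²⁺ + 2e⁻ → Co, so n(e⁻) = 2 × 0.2257 = 0.4514 mol
Q = 0.4514 × 96500 = 43560 C
I = Q / t = 43560 / 351 s = 124 A

124 A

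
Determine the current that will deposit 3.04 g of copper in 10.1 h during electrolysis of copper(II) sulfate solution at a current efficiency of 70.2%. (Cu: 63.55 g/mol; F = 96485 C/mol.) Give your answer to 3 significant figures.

0.362 A

n(Cu) = 3.04 / 63.55 = 0.04784 mol
Cu²⁺ + 2e⁻ → Cu, so n(e⁻) = 2 × 0.04784 = 0.09568 mol
Q = 0.09568 × 96485 / 0.702 = 13150 C
I = Q / t = 13150 / 36360 s = 0.362 A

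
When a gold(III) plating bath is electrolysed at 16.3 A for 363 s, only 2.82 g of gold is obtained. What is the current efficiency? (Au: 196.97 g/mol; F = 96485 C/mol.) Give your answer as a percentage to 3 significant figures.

70.0%

Q = 16.3 × 363 = 5917 C
n(e⁻) = 5917 / 96485 = 0.06133 mol
Au³⁺ + 3e⁻ → Au, so theoretical n(Au) = 0.02044 mol → 4.026 g
Efficiency = 2.82 / 4.026 = 0.7004 = 70.0%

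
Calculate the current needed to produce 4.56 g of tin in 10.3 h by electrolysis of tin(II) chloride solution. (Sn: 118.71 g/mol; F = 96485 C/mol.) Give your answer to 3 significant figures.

0.200 A

n(Sn) = 4.56 / 118.71 = 0.03841 mol
Sn²⁺ + 2e⁻ → Sn, so n(e⁻) = 2 × 0.03841 = 0.07682 mol
Q = 0.07682 × 96485 = 7412 C
I = Q / t = 7412 / 37080 s = 0.200 A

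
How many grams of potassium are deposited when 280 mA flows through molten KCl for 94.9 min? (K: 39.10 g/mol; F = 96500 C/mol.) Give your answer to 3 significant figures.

Charge passed = 0.280 × 5694 = 1594 C
n(e⁻) = Q/F = 1594/96500 = 0.01652 mol
K⁺ + e⁻ → K, so n(K) = 0.01652 mol
m = 0.01652 × 39.10 = 0.646 g

0.646 g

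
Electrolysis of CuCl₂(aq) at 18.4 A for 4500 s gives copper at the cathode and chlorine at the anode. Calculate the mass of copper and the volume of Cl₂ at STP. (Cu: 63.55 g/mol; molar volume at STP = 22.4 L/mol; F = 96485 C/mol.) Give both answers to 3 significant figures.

Q = 18.4 × 4500 = 82800 C; n(e⁻) = 82800 / 96485 = 0.8582 mol
Cathode: Cu²⁺ + 2e⁻ → Cu → n(Cu) = 0.8582/2 = 0.4291 mol → 27.3 g
Anode: 2Cl⁻ → Cl₂ + 2e⁻ → n(Cl₂) = 0.8582/2 = 0.4291 mol → 9.61 L

27.3 g Cu; 9.61 L Cl₂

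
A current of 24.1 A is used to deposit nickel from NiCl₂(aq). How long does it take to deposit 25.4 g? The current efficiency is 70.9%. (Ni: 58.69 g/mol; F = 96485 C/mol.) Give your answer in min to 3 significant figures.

n(Ni) = 25.4 / 58.69 = 0.4328 mol
Ni²⁺ + 2e⁻ → Ni, so n(e⁻) = 2 × 0.4328 = 0.8656 mol
Q = 0.8656 × 96485 / 0.709 = 1.178×10^5 C
t = Q / I = 1.178×10^5 / 24.1 = 4888 s = 81.5 min

81.5 min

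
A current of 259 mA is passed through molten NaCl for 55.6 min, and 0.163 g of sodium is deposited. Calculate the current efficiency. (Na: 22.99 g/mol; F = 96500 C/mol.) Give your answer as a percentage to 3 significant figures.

Q = 0.259 × 3336 = 864.0 C
n(e⁻) = 864.0 / 96500 = 0.008953 mol
Na⁺ + e⁻ → Na, so theoretical n(Na) = 0.008953 mol → 0.2058 g
Efficiency = 0.163 / 0.2058 = 0.7920 = 79.2%

79.2%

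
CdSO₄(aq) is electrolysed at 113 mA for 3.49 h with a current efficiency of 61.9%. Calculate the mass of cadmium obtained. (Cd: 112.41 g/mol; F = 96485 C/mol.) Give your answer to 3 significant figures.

0.512 g

Q = 0.113 × 12564 = 1420 C
n(e⁻) = 1420 / 96485 = 0.01472 mol
Cd²⁺ + 2e⁻ → Cd, so theoretical m(Cd) = 0.007360 × 112.41 = 0.8273 g
Actual mass = 61.9% × 0.8273 = 0.512 g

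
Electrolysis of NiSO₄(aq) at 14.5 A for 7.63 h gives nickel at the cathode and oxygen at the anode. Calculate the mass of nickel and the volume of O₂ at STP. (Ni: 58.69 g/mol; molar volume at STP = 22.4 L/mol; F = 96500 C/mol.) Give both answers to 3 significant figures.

Q = 14.5 × 27468 = 3.983×10^5 C; n(e⁻) = 3.983×10^5 / 96500 = 4.127 mol
Cathode: Ni²⁺ + 2e⁻ → Ni → n(Ni) = 4.127/2 = 2.064 mol → 121 g
Anode: 2H₂O → O₂ + 4H⁺ + 4e⁻ → n(O₂) = 4.127/4 = 1.032 mol → 23.1 L

121 g Ni; 23.1 L O₂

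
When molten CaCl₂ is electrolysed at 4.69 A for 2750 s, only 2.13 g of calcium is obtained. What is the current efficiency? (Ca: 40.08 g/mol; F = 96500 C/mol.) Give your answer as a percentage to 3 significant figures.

79.5%

Q = 4.69 × 2750 = 12900 C
n(e⁻) = 12900 / 96500 = 0.1337 mol
Ca²⁺ + 2e⁻ → Ca, so theoretical n(Ca) = 0.06685 mol → 2.679 g
Efficiency = 2.13 / 2.679 = 0.7951 = 79.5%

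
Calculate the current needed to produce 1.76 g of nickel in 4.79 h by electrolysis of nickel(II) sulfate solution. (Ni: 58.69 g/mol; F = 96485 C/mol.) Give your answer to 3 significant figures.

0.336 A

n(Ni) = 1.76 / 58.69 = 0.02999 mol
Ni²⁺ + 2e⁻ → Ni, so n(e⁻) = 2 × 0.02999 = 0.05998 mol
Q = 0.05998 × 96485 = 5787 C
I = Q / t = 5787 / 17244 s = 0.336 A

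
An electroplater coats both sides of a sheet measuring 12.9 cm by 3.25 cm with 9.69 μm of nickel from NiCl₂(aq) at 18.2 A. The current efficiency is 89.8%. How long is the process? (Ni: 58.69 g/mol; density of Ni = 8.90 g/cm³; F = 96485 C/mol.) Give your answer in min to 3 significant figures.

Plated area = 2 × 12.9 × 3.25 = 83.85 cm²
Volume = 83.85 × 9.69×10⁻⁴ cm = 0.08125 cm³
m(Ni) = 0.08125 × 8.90 = 0.7231 g
n(Ni) = 0.7231 / 58.69 = 0.01232 mol; n(e⁻) = 2 × 0.01232 = 0.02464 mol
Q = 0.02464 × 96485 / 0.898 = 2647 C
t = 2647 / 18.2 = 145.4 s = 2.42 min

2.42 min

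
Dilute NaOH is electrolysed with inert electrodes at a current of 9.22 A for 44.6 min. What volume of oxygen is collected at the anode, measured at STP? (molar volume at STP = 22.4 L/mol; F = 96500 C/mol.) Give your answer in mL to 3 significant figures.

Q = 9.22 A × 2676 s = 24670 C
n(e⁻) = Q/F = 24670/96500 = 0.2556 mol
2H₂O → O₂ + 4H⁺ + 4e⁻, so n(O₂) = 0.2556 / 4 = 0.06390 mol
V = 0.06390 × 22.4 = 1.431 L
= 1430 mL

1430 mL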